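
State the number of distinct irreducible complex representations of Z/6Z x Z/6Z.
36

Derivation: The number of irreducible complex representations of a finite group equals its number of conjugacy classes. Z/6Z x Z/6Z is abelian of order 36, so every element is its own conjugacy class: 36 classes, so Z/6Z x Z/6Z (order 36) has exactly 36 irreducible complex representations.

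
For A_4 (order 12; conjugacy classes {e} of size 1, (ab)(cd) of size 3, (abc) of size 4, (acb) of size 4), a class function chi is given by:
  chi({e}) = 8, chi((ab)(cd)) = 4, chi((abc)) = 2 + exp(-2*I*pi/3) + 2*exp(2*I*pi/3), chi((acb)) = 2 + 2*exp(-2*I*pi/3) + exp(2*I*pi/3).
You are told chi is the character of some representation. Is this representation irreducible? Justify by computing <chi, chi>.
Not irreducible (reducible): <chi, chi> = 10 > 1.

Details: <chi, chi> = (1/|G|) sum_C |C| * |chi(C)|^2 = (1/12)[1*|8|^2 + 3*|4|^2 + 4*|2 + exp(-2*I*pi/3) + 2*exp(2*I*pi/3)|^2 + 4*|2 + 2*exp(-2*I*pi/3) + exp(2*I*pi/3)|^2]
  = (1/12)[(64) + (48) + (4) + (4)] = 120/12 = 10.
(Exp terms are combined using exp(i*s)*conj(exp(i*t)) = exp(i*(s-t)), and sums of them are collapsed using the identity that for every m > 1 the m distinct m-th roots of unity sum to 0, e.g. 1 + exp(2*I*pi/3) + exp(-2*I*pi/3) = 0.)
A character is irreducible iff <chi, chi> = 1, so this representation is reducible.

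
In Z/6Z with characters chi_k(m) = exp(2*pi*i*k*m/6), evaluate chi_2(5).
chi_2(5) = zeta_6^10 = exp(-2*I*pi/3)

Justification: chi_2(5) = zeta_6^(2*5) = zeta_6^10. Since zeta_6^6 = 1, this equals zeta_6^4 = exp(2*pi*i*4/6) = exp(-2*I*pi/3).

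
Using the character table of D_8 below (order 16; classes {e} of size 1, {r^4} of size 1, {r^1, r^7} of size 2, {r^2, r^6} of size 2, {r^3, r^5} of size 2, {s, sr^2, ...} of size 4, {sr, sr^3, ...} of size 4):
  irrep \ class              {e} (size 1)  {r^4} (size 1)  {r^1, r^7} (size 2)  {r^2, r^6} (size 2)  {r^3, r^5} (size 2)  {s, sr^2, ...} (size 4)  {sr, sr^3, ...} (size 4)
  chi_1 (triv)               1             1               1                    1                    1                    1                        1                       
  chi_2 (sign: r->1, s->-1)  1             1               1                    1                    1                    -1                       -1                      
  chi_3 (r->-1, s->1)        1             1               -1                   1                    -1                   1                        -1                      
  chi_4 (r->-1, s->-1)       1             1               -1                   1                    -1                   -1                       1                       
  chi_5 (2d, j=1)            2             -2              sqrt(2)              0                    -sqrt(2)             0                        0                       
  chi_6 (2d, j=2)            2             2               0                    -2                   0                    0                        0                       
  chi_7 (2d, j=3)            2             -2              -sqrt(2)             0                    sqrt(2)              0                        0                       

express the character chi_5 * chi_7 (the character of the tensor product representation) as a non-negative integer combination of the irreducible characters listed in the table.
chi_5 tensor chi_7 = chi_3 + chi_4 + chi_6 (all other irreducibles have multiplicity 0).

The character of a tensor product is the pointwise product (chi_5 * chi_7)(C) = chi_5(C) * chi_7(C):
  {e}: (2)*(2), {r^4}: (-2)*(-2), {r^1, r^7}: (sqrt(2))*(-sqrt(2)), {r^2, r^6}: (0)*(0), {r^3, r^5}: (-sqrt(2))*(sqrt(2)), {s, sr^2, ...}: (0)*(0), {sr, sr^3, ...}: (0)*(0)
so (chi_5 * chi_7) takes values
  {e} -> 4, {r^4} -> 4, {r^1, r^7} -> -2, {r^2, r^6} -> 0, {r^3, r^5} -> -2, {s, sr^2, ...} -> 0, {sr, sr^3, ...} -> 0.
Now take the inner product of this character with each irreducible chi from the table, <chi_5*chi_7, chi> = (1/16) sum_C |C| (chi_5*chi_7)(C) conj(chi(C)):
  <chi_5*chi_7, chi_1> = (1/16)[1*(4)*conj(1) + 1*(4)*conj(1) + 2*(-2)*conj(1) + 2*(0)*conj(1) + 2*(-2)*conj(1) + 4*(0)*conj(1) + 4*(0)*conj(1)]
      = (1/16)[(4) + (4) + (-4) + (0) + (-4) + (0) + (0)] = 0/16 = 0
  <chi_5*chi_7, chi_2> = (1/16)[1*(4)*conj(1) + 1*(4)*conj(1) + 2*(-2)*conj(1) + 2*(0)*conj(1) + 2*(-2)*conj(1) + 4*(0)*conj(-1) + 4*(0)*conj(-1)]
      = (1/16)[(4) + (4) + (-4) + (0) + (-4) + (0) + (0)] = 0/16 = 0
  <chi_5*chi_7, chi_3> = (1/16)[1*(4)*conj(1) + 1*(4)*conj(1) + 2*(-2)*conj(-1) + 2*(0)*conj(1) + 2*(-2)*conj(-1) + 4*(0)*conj(1) + 4*(0)*conj(-1)]
      = (1/16)[(4) + (4) + (4) + (0) + (4) + (0) + (0)] = 16/16 = 1
  <chi_5*chi_7, chi_4> = (1/16)[1*(4)*conj(1) + 1*(4)*conj(1) + 2*(-2)*conj(-1) + 2*(0)*conj(1) + 2*(-2)*conj(-1) + 4*(0)*conj(-1) + 4*(0)*conj(1)]
      = (1/16)[(4) + (4) + (4) + (0) + (4) + (0) + (0)] = 16/16 = 1
  <chi_5*chi_7, chi_5> = (1/16)[1*(4)*conj(2) + 1*(4)*conj(-2) + 2*(-2)*conj(sqrt(2)) + 2*(0)*conj(0) + 2*(-2)*conj(-sqrt(2)) + 4*(0)*conj(0) + 4*(0)*conj(0)]
      = (1/16)[(8) + (-8) + (-4*sqrt(2)) + (0) + (4*sqrt(2)) + (0) + (0)] = 0/16 = 0
  <chi_5*chi_7, chi_6> = (1/16)[1*(4)*conj(2) + 1*(4)*conj(2) + 2*(-2)*conj(0) + 2*(0)*conj(-2) + 2*(-2)*conj(0) + 4*(0)*conj(0) + 4*(0)*conj(0)]
      = (1/16)[(8) + (8) + (0) + (0) + (0) + (0) + (0)] = 16/16 = 1
  <chi_5*chi_7, chi_7> = (1/16)[1*(4)*conj(2) + 1*(4)*conj(-2) + 2*(-2)*conj(-sqrt(2)) + 2*(0)*conj(0) + 2*(-2)*conj(sqrt(2)) + 4*(0)*conj(0) + 4*(0)*conj(0)]
      = (1/16)[(8) + (-8) + (4*sqrt(2)) + (0) + (-4*sqrt(2)) + (0) + (0)] = 0/16 = 0
Hence the multiplicities are chi_3: 1, chi_4: 1, chi_6: 1. Dimension check: dim(chi_5)*dim(chi_7) = 2*2 = 4 and sum (mult * dim) = 1*1 + 1*1 + 1*2 = 4.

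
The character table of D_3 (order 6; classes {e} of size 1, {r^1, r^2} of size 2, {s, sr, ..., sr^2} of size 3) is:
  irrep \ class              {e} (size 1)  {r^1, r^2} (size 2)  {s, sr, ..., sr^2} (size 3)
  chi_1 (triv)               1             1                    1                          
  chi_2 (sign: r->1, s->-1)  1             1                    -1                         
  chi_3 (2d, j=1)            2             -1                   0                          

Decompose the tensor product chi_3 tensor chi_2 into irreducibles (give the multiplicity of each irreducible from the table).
chi_3 tensor chi_2 = chi_3 (all other irreducibles have multiplicity 0).

Working: The character of a tensor product is the pointwise product (chi_3 * chi_2)(C) = chi_3(C) * chi_2(C):
  {e}: (2)*(1), {r^1, r^2}: (-1)*(1), {s, sr, ..., sr^2}: (0)*(-1)
so (chi_3 * chi_2) takes values
  {e} -> 2, {r^1, r^2} -> -1, {s, sr, ..., sr^2} -> 0.
Now take the inner product of this character with each irreducible chi from the table, <chi_3*chi_2, chi> = (1/6) sum_C |C| (chi_3*chi_2)(C) conj(chi(C)):
  <chi_3*chi_2, chi_1> = (1/6)[1*(2)*conj(1) + 2*(-1)*conj(1) + 3*(0)*conj(1)]
      = (1/6)[(2) + (-2) + (0)] = 0/6 = 0
  <chi_3*chi_2, chi_2> = (1/6)[1*(2)*conj(1) + 2*(-1)*conj(1) + 3*(0)*conj(-1)]
      = (1/6)[(2) + (-2) + (0)] = 0/6 = 0
  <chi_3*chi_2, chi_3> = (1/6)[1*(2)*conj(2) + 2*(-1)*conj(-1) + 3*(0)*conj(0)]
      = (1/6)[(4) + (2) + (0)] = 6/6 = 1
Hence the multiplicities are chi_3: 1. Dimension check: dim(chi_3)*dim(chi_2) = 2*1 = 2 and sum (mult * dim) = 1*2 = 2.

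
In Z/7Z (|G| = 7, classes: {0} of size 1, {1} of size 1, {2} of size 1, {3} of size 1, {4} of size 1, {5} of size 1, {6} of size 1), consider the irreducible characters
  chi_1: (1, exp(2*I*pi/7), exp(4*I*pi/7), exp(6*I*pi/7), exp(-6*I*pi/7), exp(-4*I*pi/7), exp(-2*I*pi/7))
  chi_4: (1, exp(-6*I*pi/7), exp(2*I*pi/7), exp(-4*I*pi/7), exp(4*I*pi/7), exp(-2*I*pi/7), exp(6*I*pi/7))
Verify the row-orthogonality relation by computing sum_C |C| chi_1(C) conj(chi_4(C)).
Sum = 0; so <chi_1, chi_4> = 0 (distinct irreducibles are orthogonal).

Proof sketch: Compute term by term over conjugacy classes (|C| * chi_1(C) * conj(chi_4(C))):
  1*(1)*conj(1) + 1*(exp(2*I*pi/7))*conj(exp(-6*I*pi/7)) + 1*(exp(4*I*pi/7))*conj(exp(2*I*pi/7)) + 1*(exp(6*I*pi/7))*conj(exp(-4*I*pi/7)) + 1*(exp(-6*I*pi/7))*conj(exp(4*I*pi/7)) + 1*(exp(-4*I*pi/7))*conj(exp(-2*I*pi/7)) + 1*(exp(-2*I*pi/7))*conj(exp(6*I*pi/7))
  = (1) + (exp(-6*I*pi/7)) + (exp(2*I*pi/7)) + (exp(-4*I*pi/7)) + (exp(4*I*pi/7)) + (exp(-2*I*pi/7)) + (exp(6*I*pi/7))
  = 0.
(Exp terms are combined using exp(i*s)*conj(exp(i*t)) = exp(i*(s-t)), and sums of them are collapsed using the identity that for every m > 1 the m distinct m-th roots of unity sum to 0, e.g. 1 + exp(2*I*pi/3) + exp(-2*I*pi/3) = 0.)
Dividing by |G| = 7 gives 0/7 = 0, matching the row-orthogonality relation <chi_1, chi_4> = [chi_1 = chi_4].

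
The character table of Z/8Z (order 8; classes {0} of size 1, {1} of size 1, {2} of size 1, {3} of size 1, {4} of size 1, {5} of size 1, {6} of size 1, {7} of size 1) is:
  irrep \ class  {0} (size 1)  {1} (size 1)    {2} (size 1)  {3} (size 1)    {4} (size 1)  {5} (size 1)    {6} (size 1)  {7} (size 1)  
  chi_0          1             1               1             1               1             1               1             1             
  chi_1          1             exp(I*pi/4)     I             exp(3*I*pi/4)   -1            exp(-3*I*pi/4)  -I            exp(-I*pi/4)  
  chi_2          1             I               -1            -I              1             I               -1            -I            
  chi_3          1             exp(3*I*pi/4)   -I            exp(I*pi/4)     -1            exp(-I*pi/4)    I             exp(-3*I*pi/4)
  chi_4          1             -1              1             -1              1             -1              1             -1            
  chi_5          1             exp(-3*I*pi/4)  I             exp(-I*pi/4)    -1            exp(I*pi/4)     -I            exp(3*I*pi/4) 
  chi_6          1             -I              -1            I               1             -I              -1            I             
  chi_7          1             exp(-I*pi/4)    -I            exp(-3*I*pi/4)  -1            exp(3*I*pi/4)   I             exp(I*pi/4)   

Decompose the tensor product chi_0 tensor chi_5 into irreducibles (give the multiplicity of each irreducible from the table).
chi_0 tensor chi_5 = chi_5 (all other irreducibles have multiplicity 0).

Working: The character of a tensor product is the pointwise product (chi_0 * chi_5)(C) = chi_0(C) * chi_5(C):
  {0}: (1)*(1), {1}: (1)*(exp(-3*I*pi/4)), {2}: (1)*(I), {3}: (1)*(exp(-I*pi/4)), {4}: (1)*(-1), {5}: (1)*(exp(I*pi/4)), {6}: (1)*(-I), {7}: (1)*(exp(3*I*pi/4))
so (chi_0 * chi_5) takes values
  {0} -> 1, {1} -> exp(-3*I*pi/4), {2} -> I, {3} -> exp(-I*pi/4), {4} -> -1, {5} -> exp(I*pi/4), {6} -> -I, {7} -> exp(3*I*pi/4).
Now take the inner product of this character with each irreducible chi from the table, <chi_0*chi_5, chi> = (1/8) sum_C |C| (chi_0*chi_5)(C) conj(chi(C)):
  <chi_0*chi_5, chi_0> = (1/8)[1*(1)*conj(1) + 1*(exp(-3*I*pi/4))*conj(1) + 1*(I)*conj(1) + 1*(exp(-I*pi/4))*conj(1) + 1*(-1)*conj(1) + 1*(exp(I*pi/4))*conj(1) + 1*(-I)*conj(1) + 1*(exp(3*I*pi/4))*conj(1)]
      = (1/8)[(1) + (exp(-3*I*pi/4)) + (I) + (exp(-I*pi/4)) + (-1) + (exp(I*pi/4)) + (-I) + (exp(3*I*pi/4))] = 0/8 = 0
  <chi_0*chi_5, chi_1> = (1/8)[1*(1)*conj(1) + 1*(exp(-3*I*pi/4))*conj(exp(I*pi/4)) + 1*(I)*conj(I) + 1*(exp(-I*pi/4))*conj(exp(3*I*pi/4)) + 1*(-1)*conj(-1) + 1*(exp(I*pi/4))*conj(exp(-3*I*pi/4)) + 1*(-I)*conj(-I) + 1*(exp(3*I*pi/4))*conj(exp(-I*pi/4))]
      = (1/8)[(1) + (-1) + (1) + (-1) + (1) + (-1) + (1) + (-1)] = 0/8 = 0
  <chi_0*chi_5, chi_2> = (1/8)[1*(1)*conj(1) + 1*(exp(-3*I*pi/4))*conj(I) + 1*(I)*conj(-1) + 1*(exp(-I*pi/4))*conj(-I) + 1*(-1)*conj(1) + 1*(exp(I*pi/4))*conj(I) + 1*(-I)*conj(-1) + 1*(exp(3*I*pi/4))*conj(-I)]
      = (1/8)[(1) + (-exp(-I*pi/4)) + (-I) + (exp(I*pi/4)) + (-1) + (-exp(3*I*pi/4)) + (I) + (exp(-3*I*pi/4))] = 0/8 = 0
  <chi_0*chi_5, chi_3> = (1/8)[1*(1)*conj(1) + 1*(exp(-3*I*pi/4))*conj(exp(3*I*pi/4)) + 1*(I)*conj(-I) + 1*(exp(-I*pi/4))*conj(exp(I*pi/4)) + 1*(-1)*conj(-1) + 1*(exp(I*pi/4))*conj(exp(-I*pi/4)) + 1*(-I)*conj(I) + 1*(exp(3*I*pi/4))*conj(exp(-3*I*pi/4))]
      = (1/8)[(1) + (I) + (-1) + (-I) + (1) + (I) + (-1) + (-I)] = 0/8 = 0
  <chi_0*chi_5, chi_4> = (1/8)[1*(1)*conj(1) + 1*(exp(-3*I*pi/4))*conj(-1) + 1*(I)*conj(1) + 1*(exp(-I*pi/4))*conj(-1) + 1*(-1)*conj(1) + 1*(exp(I*pi/4))*conj(-1) + 1*(-I)*conj(1) + 1*(exp(3*I*pi/4))*conj(-1)]
      = (1/8)[(1) + (-exp(-3*I*pi/4)) + (I) + (-exp(-I*pi/4)) + (-1) + (-exp(I*pi/4)) + (-I) + (-exp(3*I*pi/4))] = 0/8 = 0
  <chi_0*chi_5, chi_5> = (1/8)[1*(1)*conj(1) + 1*(exp(-3*I*pi/4))*conj(exp(-3*I*pi/4)) + 1*(I)*conj(I) + 1*(exp(-I*pi/4))*conj(exp(-I*pi/4)) + 1*(-1)*conj(-1) + 1*(exp(I*pi/4))*conj(exp(I*pi/4)) + 1*(-I)*conj(-I) + 1*(exp(3*I*pi/4))*conj(exp(3*I*pi/4))]
      = (1/8)[(1) + (1) + (1) + (1) + (1) + (1) + (1) + (1)] = 8/8 = 1
  <chi_0*chi_5, chi_6> = (1/8)[1*(1)*conj(1) + 1*(exp(-3*I*pi/4))*conj(-I) + 1*(I)*conj(-1) + 1*(exp(-I*pi/4))*conj(I) + 1*(-1)*conj(1) + 1*(exp(I*pi/4))*conj(-I) + 1*(-I)*conj(-1) + 1*(exp(3*I*pi/4))*conj(I)]
      = (1/8)[(1) + (exp(-I*pi/4)) + (-I) + (-exp(I*pi/4)) + (-1) + (exp(3*I*pi/4)) + (I) + (-exp(-3*I*pi/4))] = 0/8 = 0
  <chi_0*chi_5, chi_7> = (1/8)[1*(1)*conj(1) + 1*(exp(-3*I*pi/4))*conj(exp(-I*pi/4)) + 1*(I)*conj(-I) + 1*(exp(-I*pi/4))*conj(exp(-3*I*pi/4)) + 1*(-1)*conj(-1) + 1*(exp(I*pi/4))*conj(exp(3*I*pi/4)) + 1*(-I)*conj(I) + 1*(exp(3*I*pi/4))*conj(exp(I*pi/4))]
      = (1/8)[(1) + (-I) + (-1) + (I) + (1) + (-I) + (-1) + (I)] = 0/8 = 0
(Exp terms are combined using exp(i*s)*conj(exp(i*t)) = exp(i*(s-t)), and sums of them are collapsed using the identity that for every m > 1 the m distinct m-th roots of unity sum to 0, e.g. 1 + exp(2*I*pi/3) + exp(-2*I*pi/3) = 0.)
Hence the multiplicities are chi_5: 1. Dimension check: dim(chi_0)*dim(chi_5) = 1*1 = 1 and sum (mult * dim) = 1*1 = 1.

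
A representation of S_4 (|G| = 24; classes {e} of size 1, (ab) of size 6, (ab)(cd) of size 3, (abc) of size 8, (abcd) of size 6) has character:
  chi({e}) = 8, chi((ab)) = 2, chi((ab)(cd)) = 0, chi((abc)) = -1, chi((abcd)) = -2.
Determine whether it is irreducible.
Not irreducible (reducible): <chi, chi> = 5 > 1.

Details: <chi, chi> = (1/|G|) sum_C |C| * |chi(C)|^2 = (1/24)[1*|8|^2 + 6*|2|^2 + 3*|0|^2 + 8*|-1|^2 + 6*|-2|^2]
  = (1/24)[(64) + (24) + (0) + (8) + (24)] = 120/24 = 5.
A character is irreducible iff <chi, chi> = 1, so this representation is reducible.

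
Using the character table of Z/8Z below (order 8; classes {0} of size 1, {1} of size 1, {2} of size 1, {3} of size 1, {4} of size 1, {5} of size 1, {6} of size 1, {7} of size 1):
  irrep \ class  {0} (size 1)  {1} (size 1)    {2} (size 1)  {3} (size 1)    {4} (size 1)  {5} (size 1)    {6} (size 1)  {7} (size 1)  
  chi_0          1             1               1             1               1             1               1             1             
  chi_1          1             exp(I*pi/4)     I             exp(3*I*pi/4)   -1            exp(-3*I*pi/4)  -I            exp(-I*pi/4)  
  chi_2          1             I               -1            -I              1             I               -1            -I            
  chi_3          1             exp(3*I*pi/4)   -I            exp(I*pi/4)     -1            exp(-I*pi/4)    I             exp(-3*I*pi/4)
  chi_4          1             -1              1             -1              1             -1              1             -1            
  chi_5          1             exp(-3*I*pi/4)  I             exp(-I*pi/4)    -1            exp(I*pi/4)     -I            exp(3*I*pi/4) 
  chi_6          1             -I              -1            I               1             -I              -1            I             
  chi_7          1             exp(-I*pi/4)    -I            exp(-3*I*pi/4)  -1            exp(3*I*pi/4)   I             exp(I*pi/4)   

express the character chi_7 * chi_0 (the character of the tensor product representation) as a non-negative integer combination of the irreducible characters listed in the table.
chi_7 tensor chi_0 = chi_7 (all other irreducibles have multiplicity 0).

Working: The character of a tensor product is the pointwise product (chi_7 * chi_0)(C) = chi_7(C) * chi_0(C):
  {0}: (1)*(1), {1}: (exp(-I*pi/4))*(1), {2}: (-I)*(1), {3}: (exp(-3*I*pi/4))*(1), {4}: (-1)*(1), {5}: (exp(3*I*pi/4))*(1), {6}: (I)*(1), {7}: (exp(I*pi/4))*(1)
so (chi_7 * chi_0) takes values
  {0} -> 1, {1} -> exp(-I*pi/4), {2} -> -I, {3} -> exp(-3*I*pi/4), {4} -> -1, {5} -> exp(3*I*pi/4), {6} -> I, {7} -> exp(I*pi/4).
Now take the inner product of this character with each irreducible chi from the table, <chi_7*chi_0, chi> = (1/8) sum_C |C| (chi_7*chi_0)(C) conj(chi(C)):
  <chi_7*chi_0, chi_0> = (1/8)[1*(1)*conj(1) + 1*(exp(-I*pi/4))*conj(1) + 1*(-I)*conj(1) + 1*(exp(-3*I*pi/4))*conj(1) + 1*(-1)*conj(1) + 1*(exp(3*I*pi/4))*conj(1) + 1*(I)*conj(1) + 1*(exp(I*pi/4))*conj(1)]
      = (1/8)[(1) + (exp(-I*pi/4)) + (-I) + (exp(-3*I*pi/4)) + (-1) + (exp(3*I*pi/4)) + (I) + (exp(I*pi/4))] = 0/8 = 0
  <chi_7*chi_0, chi_1> = (1/8)[1*(1)*conj(1) + 1*(exp(-I*pi/4))*conj(exp(I*pi/4)) + 1*(-I)*conj(I) + 1*(exp(-3*I*pi/4))*conj(exp(3*I*pi/4)) + 1*(-1)*conj(-1) + 1*(exp(3*I*pi/4))*conj(exp(-3*I*pi/4)) + 1*(I)*conj(-I) + 1*(exp(I*pi/4))*conj(exp(-I*pi/4))]
      = (1/8)[(1) + (-I) + (-1) + (I) + (1) + (-I) + (-1) + (I)] = 0/8 = 0
  <chi_7*chi_0, chi_2> = (1/8)[1*(1)*conj(1) + 1*(exp(-I*pi/4))*conj(I) + 1*(-I)*conj(-1) + 1*(exp(-3*I*pi/4))*conj(-I) + 1*(-1)*conj(1) + 1*(exp(3*I*pi/4))*conj(I) + 1*(I)*conj(-1) + 1*(exp(I*pi/4))*conj(-I)]
      = (1/8)[(1) + (-exp(I*pi/4)) + (I) + (exp(-I*pi/4)) + (-1) + (-exp(-3*I*pi/4)) + (-I) + (exp(3*I*pi/4))] = 0/8 = 0
  <chi_7*chi_0, chi_3> = (1/8)[1*(1)*conj(1) + 1*(exp(-I*pi/4))*conj(exp(3*I*pi/4)) + 1*(-I)*conj(-I) + 1*(exp(-3*I*pi/4))*conj(exp(I*pi/4)) + 1*(-1)*conj(-1) + 1*(exp(3*I*pi/4))*conj(exp(-I*pi/4)) + 1*(I)*conj(I) + 1*(exp(I*pi/4))*conj(exp(-3*I*pi/4))]
      = (1/8)[(1) + (-1) + (1) + (-1) + (1) + (-1) + (1) + (-1)] = 0/8 = 0
  <chi_7*chi_0, chi_4> = (1/8)[1*(1)*conj(1) + 1*(exp(-I*pi/4))*conj(-1) + 1*(-I)*conj(1) + 1*(exp(-3*I*pi/4))*conj(-1) + 1*(-1)*conj(1) + 1*(exp(3*I*pi/4))*conj(-1) + 1*(I)*conj(1) + 1*(exp(I*pi/4))*conj(-1)]
      = (1/8)[(1) + (-exp(-I*pi/4)) + (-I) + (-exp(-3*I*pi/4)) + (-1) + (-exp(3*I*pi/4)) + (I) + (-exp(I*pi/4))] = 0/8 = 0
  <chi_7*chi_0, chi_5> = (1/8)[1*(1)*conj(1) + 1*(exp(-I*pi/4))*conj(exp(-3*I*pi/4)) + 1*(-I)*conj(I) + 1*(exp(-3*I*pi/4))*conj(exp(-I*pi/4)) + 1*(-1)*conj(-1) + 1*(exp(3*I*pi/4))*conj(exp(I*pi/4)) + 1*(I)*conj(-I) + 1*(exp(I*pi/4))*conj(exp(3*I*pi/4))]
      = (1/8)[(1) + (I) + (-1) + (-I) + (1) + (I) + (-1) + (-I)] = 0/8 = 0
  <chi_7*chi_0, chi_6> = (1/8)[1*(1)*conj(1) + 1*(exp(-I*pi/4))*conj(-I) + 1*(-I)*conj(-1) + 1*(exp(-3*I*pi/4))*conj(I) + 1*(-1)*conj(1) + 1*(exp(3*I*pi/4))*conj(-I) + 1*(I)*conj(-1) + 1*(exp(I*pi/4))*conj(I)]
      = (1/8)[(1) + (exp(I*pi/4)) + (I) + (-exp(-I*pi/4)) + (-1) + (exp(-3*I*pi/4)) + (-I) + (-exp(3*I*pi/4))] = 0/8 = 0
  <chi_7*chi_0, chi_7> = (1/8)[1*(1)*conj(1) + 1*(exp(-I*pi/4))*conj(exp(-I*pi/4)) + 1*(-I)*conj(-I) + 1*(exp(-3*I*pi/4))*conj(exp(-3*I*pi/4)) + 1*(-1)*conj(-1) + 1*(exp(3*I*pi/4))*conj(exp(3*I*pi/4)) + 1*(I)*conj(I) + 1*(exp(I*pi/4))*conj(exp(I*pi/4))]
      = (1/8)[(1) + (1) + (1) + (1) + (1) + (1) + (1) + (1)] = 8/8 = 1
(Exp terms are combined using exp(i*s)*conj(exp(i*t)) = exp(i*(s-t)), and sums of them are collapsed using the identity that for every m > 1 the m distinct m-th roots of unity sum to 0, e.g. 1 + exp(2*I*pi/3) + exp(-2*I*pi/3) = 0.)
Hence the multiplicities are chi_7: 1. Dimension check: dim(chi_7)*dim(chi_0) = 1*1 = 1 and sum (mult * dim) = 1*1 = 1.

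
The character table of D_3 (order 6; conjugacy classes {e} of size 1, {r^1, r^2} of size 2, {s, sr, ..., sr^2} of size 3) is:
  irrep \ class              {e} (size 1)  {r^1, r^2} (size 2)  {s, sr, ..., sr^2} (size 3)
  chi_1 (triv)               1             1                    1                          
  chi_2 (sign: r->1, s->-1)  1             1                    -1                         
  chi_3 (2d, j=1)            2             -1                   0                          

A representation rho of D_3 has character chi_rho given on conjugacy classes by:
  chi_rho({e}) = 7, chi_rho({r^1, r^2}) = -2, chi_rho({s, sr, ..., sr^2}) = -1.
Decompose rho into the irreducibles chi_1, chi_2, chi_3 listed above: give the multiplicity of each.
Multiplicities: chi_1: 0, chi_2: 1, chi_3: 3.

Proof sketch: Use <chi_rho, chi> = (1/|G|) sum_C |C| * chi_rho(C) * conj(chi(C)) with |G| = 6 for each irreducible chi in the table:
  <chi_rho, chi_1> = (1/6)[1*(7)*conj(1) + 2*(-2)*conj(1) + 3*(-1)*conj(1)]
      = (1/6)[(7) + (-4) + (-3)] = 0/6 = 0
  <chi_rho, chi_2> = (1/6)[1*(7)*conj(1) + 2*(-2)*conj(1) + 3*(-1)*conj(-1)]
      = (1/6)[(7) + (-4) + (3)] = 6/6 = 1
  <chi_rho, chi_3> = (1/6)[1*(7)*conj(2) + 2*(-2)*conj(-1) + 3*(-1)*conj(0)]
      = (1/6)[(14) + (4) + (0)] = 18/6 = 3
Dimension check: dim(rho) = sum (mult * dim) = 0*1 + 1*1 + 3*2 = 7 = chi_rho(e) = 7.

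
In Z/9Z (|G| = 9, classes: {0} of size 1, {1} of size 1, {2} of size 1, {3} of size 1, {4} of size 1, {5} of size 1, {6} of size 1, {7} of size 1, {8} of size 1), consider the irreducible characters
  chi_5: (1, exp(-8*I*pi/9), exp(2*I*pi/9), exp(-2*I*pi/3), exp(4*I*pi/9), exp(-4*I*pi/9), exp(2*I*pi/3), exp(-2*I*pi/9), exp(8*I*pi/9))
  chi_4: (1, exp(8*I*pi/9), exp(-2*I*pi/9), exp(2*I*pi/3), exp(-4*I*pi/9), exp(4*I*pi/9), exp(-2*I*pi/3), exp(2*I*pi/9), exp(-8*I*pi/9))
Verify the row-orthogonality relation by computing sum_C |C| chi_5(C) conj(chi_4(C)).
Sum = 0; so <chi_5, chi_4> = 0 (distinct irreducibles are orthogonal).

Solution. Compute term by term over conjugacy classes (|C| * chi_5(C) * conj(chi_4(C))):
  1*(1)*conj(1) + 1*(exp(-8*I*pi/9))*conj(exp(8*I*pi/9)) + 1*(exp(2*I*pi/9))*conj(exp(-2*I*pi/9)) + 1*(exp(-2*I*pi/3))*conj(exp(2*I*pi/3)) + 1*(exp(4*I*pi/9))*conj(exp(-4*I*pi/9)) + 1*(exp(-4*I*pi/9))*conj(exp(4*I*pi/9)) + 1*(exp(2*I*pi/3))*conj(exp(-2*I*pi/3)) + 1*(exp(-2*I*pi/9))*conj(exp(2*I*pi/9)) + 1*(exp(8*I*pi/9))*conj(exp(-8*I*pi/9))
  = (1) + (exp(2*I*pi/9)) + (exp(4*I*pi/9)) + (exp(2*I*pi/3)) + (exp(8*I*pi/9)) + (exp(-8*I*pi/9)) + (exp(-2*I*pi/3)) + (exp(-4*I*pi/9)) + (exp(-2*I*pi/9))
  = 0.
(Exp terms are combined using exp(i*s)*conj(exp(i*t)) = exp(i*(s-t)), and sums of them are collapsed using the identity that for every m > 1 the m distinct m-th roots of unity sum to 0, e.g. 1 + exp(2*I*pi/3) + exp(-2*I*pi/3) = 0.)
Dividing by |G| = 9 gives 0/9 = 0, matching the row-orthogonality relation <chi_5, chi_4> = [chi_5 = chi_4].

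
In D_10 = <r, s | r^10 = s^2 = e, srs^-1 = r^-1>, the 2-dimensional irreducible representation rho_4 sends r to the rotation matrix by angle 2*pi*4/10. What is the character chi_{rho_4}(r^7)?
chi_{rho_4}(r^7) = 2*cos(2*pi*4*7/10) = -1/2 + sqrt(5)/2

Working: rho_4(r^7) is rotation by angle 2*pi*4*7/10, whose trace is 2*cos(2*pi*4*7/10) = -1/2 + sqrt(5)/2.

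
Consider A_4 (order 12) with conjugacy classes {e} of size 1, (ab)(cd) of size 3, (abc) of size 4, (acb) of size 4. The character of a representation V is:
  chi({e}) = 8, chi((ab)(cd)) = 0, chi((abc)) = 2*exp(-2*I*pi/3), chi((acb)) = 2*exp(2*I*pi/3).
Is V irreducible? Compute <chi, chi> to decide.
Not irreducible (reducible): <chi, chi> = 8 > 1.

Derivation: <chi, chi> = (1/|G|) sum_C |C| * |chi(C)|^2 = (1/12)[1*|8|^2 + 3*|0|^2 + 4*|2*exp(-2*I*pi/3)|^2 + 4*|2*exp(2*I*pi/3)|^2]
  = (1/12)[(64) + (0) + (16) + (16)] = 96/12 = 8.
(Exp terms are combined using exp(i*s)*conj(exp(i*t)) = exp(i*(s-t)), and sums of them are collapsed using the identity that for every m > 1 the m distinct m-th roots of unity sum to 0, e.g. 1 + exp(2*I*pi/3) + exp(-2*I*pi/3) = 0.)
A character is irreducible iff <chi, chi> = 1, so this representation is reducible.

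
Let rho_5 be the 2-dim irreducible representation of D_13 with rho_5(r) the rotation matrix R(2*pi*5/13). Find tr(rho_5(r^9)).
chi_{rho_5}(r^9) = 2*cos(2*pi*5*9/13) = -2*cos(pi/13)

Solution. rho_5(r^9) is rotation by angle 2*pi*5*9/13, whose trace is 2*cos(2*pi*5*9/13) = -2*cos(pi/13).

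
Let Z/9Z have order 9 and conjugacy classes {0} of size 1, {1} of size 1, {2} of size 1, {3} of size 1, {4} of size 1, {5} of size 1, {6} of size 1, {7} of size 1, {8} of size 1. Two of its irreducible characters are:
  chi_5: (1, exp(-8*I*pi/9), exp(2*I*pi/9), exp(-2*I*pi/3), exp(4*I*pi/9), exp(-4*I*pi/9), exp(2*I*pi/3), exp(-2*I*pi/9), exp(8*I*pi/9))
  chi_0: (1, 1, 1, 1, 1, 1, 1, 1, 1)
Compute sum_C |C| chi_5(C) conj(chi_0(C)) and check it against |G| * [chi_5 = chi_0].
Sum = 0; so <chi_5, chi_0> = 0 (distinct irreducibles are orthogonal).

Derivation: Compute term by term over conjugacy classes (|C| * chi_5(C) * conj(chi_0(C))):
  1*(1)*conj(1) + 1*(exp(-8*I*pi/9))*conj(1) + 1*(exp(2*I*pi/9))*conj(1) + 1*(exp(-2*I*pi/3))*conj(1) + 1*(exp(4*I*pi/9))*conj(1) + 1*(exp(-4*I*pi/9))*conj(1) + 1*(exp(2*I*pi/3))*conj(1) + 1*(exp(-2*I*pi/9))*conj(1) + 1*(exp(8*I*pi/9))*conj(1)
  = (1) + (exp(-8*I*pi/9)) + (exp(2*I*pi/9)) + (exp(-2*I*pi/3)) + (exp(4*I*pi/9)) + (exp(-4*I*pi/9)) + (exp(2*I*pi/3)) + (exp(-2*I*pi/9)) + (exp(8*I*pi/9))
  = 0.
(Exp terms are combined using exp(i*s)*conj(exp(i*t)) = exp(i*(s-t)), and sums of them are collapsed using the identity that for every m > 1 the m distinct m-th roots of unity sum to 0, e.g. 1 + exp(2*I*pi/3) + exp(-2*I*pi/3) = 0.)
Dividing by |G| = 9 gives 0/9 = 0, matching the row-orthogonality relation <chi_5, chi_0> = [chi_5 = chi_0].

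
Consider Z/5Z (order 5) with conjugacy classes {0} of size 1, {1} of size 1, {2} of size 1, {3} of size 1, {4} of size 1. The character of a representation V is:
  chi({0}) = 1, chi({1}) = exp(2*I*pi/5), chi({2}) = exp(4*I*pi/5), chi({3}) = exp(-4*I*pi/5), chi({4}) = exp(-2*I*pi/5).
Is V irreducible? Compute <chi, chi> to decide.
Irreducible: <chi, chi> = 1.

Why: <chi, chi> = (1/|G|) sum_C |C| * |chi(C)|^2 = (1/5)[1*|1|^2 + 1*|exp(2*I*pi/5)|^2 + 1*|exp(4*I*pi/5)|^2 + 1*|exp(-4*I*pi/5)|^2 + 1*|exp(-2*I*pi/5)|^2]
  = (1/5)[(1) + (1) + (1) + (1) + (1)] = 5/5 = 1.
(Exp terms are combined using exp(i*s)*conj(exp(i*t)) = exp(i*(s-t)), and sums of them are collapsed using the identity that for every m > 1 the m distinct m-th roots of unity sum to 0, e.g. 1 + exp(2*I*pi/3) + exp(-2*I*pi/3) = 0.)
A character is irreducible iff <chi, chi> = 1, so this representation is irreducible.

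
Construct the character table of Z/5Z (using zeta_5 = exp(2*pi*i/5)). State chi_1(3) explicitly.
Character table of Z/5Z (irreps indexed chi_0,...,chi_4 with chi_k(m) = zeta_5^(k*m), zeta_5 = exp(2*pi*i/5)):
  irrep \ class  {0} (size 1)  {1} (size 1)    {2} (size 1)    {3} (size 1)    {4} (size 1)  
  chi_0          1             1               1               1               1             
  chi_1          1             exp(2*I*pi/5)   exp(4*I*pi/5)   exp(-4*I*pi/5)  exp(-2*I*pi/5)
  chi_2          1             exp(4*I*pi/5)   exp(-2*I*pi/5)  exp(2*I*pi/5)   exp(-4*I*pi/5)
  chi_3          1             exp(-4*I*pi/5)  exp(2*I*pi/5)   exp(-2*I*pi/5)  exp(4*I*pi/5) 
  chi_4          1             exp(-2*I*pi/5)  exp(-4*I*pi/5)  exp(4*I*pi/5)   exp(2*I*pi/5) 

Spot check: chi_1(3) = zeta_5^(1*3) = zeta_5^3 = exp(-4*I*pi/5).

Details: Z/5Z is abelian, so all 5 irreducible complex representations are 1-dimensional. They are given by chi_k(m) = zeta_5^(k*m) for k = 0,...,4. Row orthogonality: sum_m chi_k(m) conj(chi_l(m)) = 5 * [k = l].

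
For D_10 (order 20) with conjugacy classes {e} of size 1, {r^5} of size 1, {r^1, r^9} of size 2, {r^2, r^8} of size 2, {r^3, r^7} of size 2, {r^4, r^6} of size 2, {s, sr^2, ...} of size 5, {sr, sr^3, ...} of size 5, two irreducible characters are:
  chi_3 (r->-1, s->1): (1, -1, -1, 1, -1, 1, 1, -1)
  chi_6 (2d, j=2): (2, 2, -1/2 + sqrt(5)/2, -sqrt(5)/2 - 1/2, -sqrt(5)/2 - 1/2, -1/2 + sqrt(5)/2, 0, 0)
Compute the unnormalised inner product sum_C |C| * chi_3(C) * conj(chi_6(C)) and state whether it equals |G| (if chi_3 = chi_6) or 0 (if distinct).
Sum = 0; so <chi_3, chi_6> = 0 (distinct irreducibles are orthogonal).

Reasoning: Compute term by term over conjugacy classes (|C| * chi_3(C) * conj(chi_6(C))):
  1*(1)*conj(2) + 1*(-1)*conj(2) + 2*(-1)*conj(-1/2 + sqrt(5)/2) + 2*(1)*conj(-sqrt(5)/2 - 1/2) + 2*(-1)*conj(-sqrt(5)/2 - 1/2) + 2*(1)*conj(-1/2 + sqrt(5)/2) + 5*(1)*conj(0) + 5*(-1)*conj(0)
  = (2) + (-2) + (1 - sqrt(5)) + (-sqrt(5) - 1) + (1 + sqrt(5)) + (-1 + sqrt(5)) + (0) + (0)
  = 0.
Dividing by |G| = 20 gives 0/20 = 0, matching the row-orthogonality relation <chi_3, chi_6> = [chi_3 = chi_6].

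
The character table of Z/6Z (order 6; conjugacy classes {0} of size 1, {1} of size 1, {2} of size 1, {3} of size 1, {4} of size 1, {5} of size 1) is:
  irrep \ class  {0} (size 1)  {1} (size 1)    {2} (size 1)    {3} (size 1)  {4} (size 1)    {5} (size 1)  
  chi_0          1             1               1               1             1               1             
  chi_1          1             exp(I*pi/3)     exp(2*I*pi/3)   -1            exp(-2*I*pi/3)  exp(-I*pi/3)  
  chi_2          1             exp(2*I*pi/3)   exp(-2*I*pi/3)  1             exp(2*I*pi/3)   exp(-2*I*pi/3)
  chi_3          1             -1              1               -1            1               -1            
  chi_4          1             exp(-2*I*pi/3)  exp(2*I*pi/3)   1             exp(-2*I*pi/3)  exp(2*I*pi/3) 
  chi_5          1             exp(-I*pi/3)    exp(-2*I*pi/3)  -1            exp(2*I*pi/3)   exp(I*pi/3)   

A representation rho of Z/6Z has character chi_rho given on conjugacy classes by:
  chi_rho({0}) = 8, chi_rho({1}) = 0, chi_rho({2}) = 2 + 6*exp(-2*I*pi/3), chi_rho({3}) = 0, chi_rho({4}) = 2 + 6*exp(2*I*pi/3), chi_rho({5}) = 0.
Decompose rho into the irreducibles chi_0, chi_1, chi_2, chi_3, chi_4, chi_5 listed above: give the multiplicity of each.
Multiplicities: chi_0: 1, chi_1: 0, chi_2: 3, chi_3: 1, chi_4: 0, chi_5: 3.

Reasoning: Use <chi_rho, chi> = (1/|G|) sum_C |C| * chi_rho(C) * conj(chi(C)) with |G| = 6 for each irreducible chi in the table:
  <chi_rho, chi_0> = (1/6)[1*(8)*conj(1) + 1*(0)*conj(1) + 1*(2 + 6*exp(-2*I*pi/3))*conj(1) + 1*(0)*conj(1) + 1*(2 + 6*exp(2*I*pi/3))*conj(1) + 1*(0)*conj(1)]
      = (1/6)[(8) + (0) + (2 + 6*exp(-2*I*pi/3)) + (0) + (2 + 6*exp(2*I*pi/3)) + (0)] = 6/6 = 1
  <chi_rho, chi_1> = (1/6)[1*(8)*conj(1) + 1*(0)*conj(exp(I*pi/3)) + 1*(2 + 6*exp(-2*I*pi/3))*conj(exp(2*I*pi/3)) + 1*(0)*conj(-1) + 1*(2 + 6*exp(2*I*pi/3))*conj(exp(-2*I*pi/3)) + 1*(0)*conj(exp(-I*pi/3))]
      = (1/6)[(8) + (0) + (2*exp(-2*I*pi/3) + 6*exp(2*I*pi/3)) + (0) + (6*exp(-2*I*pi/3) + 2*exp(2*I*pi/3)) + (0)] = 0/6 = 0
  <chi_rho, chi_2> = (1/6)[1*(8)*conj(1) + 1*(0)*conj(exp(2*I*pi/3)) + 1*(2 + 6*exp(-2*I*pi/3))*conj(exp(-2*I*pi/3)) + 1*(0)*conj(1) + 1*(2 + 6*exp(2*I*pi/3))*conj(exp(2*I*pi/3)) + 1*(0)*conj(exp(-2*I*pi/3))]
      = (1/6)[(8) + (0) + (6 + 2*exp(2*I*pi/3)) + (0) + (6 + 2*exp(-2*I*pi/3)) + (0)] = 18/6 = 3
  <chi_rho, chi_3> = (1/6)[1*(8)*conj(1) + 1*(0)*conj(-1) + 1*(2 + 6*exp(-2*I*pi/3))*conj(1) + 1*(0)*conj(-1) + 1*(2 + 6*exp(2*I*pi/3))*conj(1) + 1*(0)*conj(-1)]
      = (1/6)[(8) + (0) + (2 + 6*exp(-2*I*pi/3)) + (0) + (2 + 6*exp(2*I*pi/3)) + (0)] = 6/6 = 1
  <chi_rho, chi_4> = (1/6)[1*(8)*conj(1) + 1*(0)*conj(exp(-2*I*pi/3)) + 1*(2 + 6*exp(-2*I*pi/3))*conj(exp(2*I*pi/3)) + 1*(0)*conj(1) + 1*(2 + 6*exp(2*I*pi/3))*conj(exp(-2*I*pi/3)) + 1*(0)*conj(exp(2*I*pi/3))]
      = (1/6)[(8) + (0) + (2*exp(-2*I*pi/3) + 6*exp(2*I*pi/3)) + (0) + (6*exp(-2*I*pi/3) + 2*exp(2*I*pi/3)) + (0)] = 0/6 = 0
  <chi_rho, chi_5> = (1/6)[1*(8)*conj(1) + 1*(0)*conj(exp(-I*pi/3)) + 1*(2 + 6*exp(-2*I*pi/3))*conj(exp(-2*I*pi/3)) + 1*(0)*conj(-1) + 1*(2 + 6*exp(2*I*pi/3))*conj(exp(2*I*pi/3)) + 1*(0)*conj(exp(I*pi/3))]
      = (1/6)[(8) + (0) + (6 + 2*exp(2*I*pi/3)) + (0) + (6 + 2*exp(-2*I*pi/3)) + (0)] = 18/6 = 3
(Exp terms are combined using exp(i*s)*conj(exp(i*t)) = exp(i*(s-t)), and sums of them are collapsed using the identity that for every m > 1 the m distinct m-th roots of unity sum to 0, e.g. 1 + exp(2*I*pi/3) + exp(-2*I*pi/3) = 0.)
Dimension check: dim(rho) = sum (mult * dim) = 1*1 + 0*1 + 3*1 + 1*1 + 0*1 + 3*1 = 8 = chi_rho(e) = 8.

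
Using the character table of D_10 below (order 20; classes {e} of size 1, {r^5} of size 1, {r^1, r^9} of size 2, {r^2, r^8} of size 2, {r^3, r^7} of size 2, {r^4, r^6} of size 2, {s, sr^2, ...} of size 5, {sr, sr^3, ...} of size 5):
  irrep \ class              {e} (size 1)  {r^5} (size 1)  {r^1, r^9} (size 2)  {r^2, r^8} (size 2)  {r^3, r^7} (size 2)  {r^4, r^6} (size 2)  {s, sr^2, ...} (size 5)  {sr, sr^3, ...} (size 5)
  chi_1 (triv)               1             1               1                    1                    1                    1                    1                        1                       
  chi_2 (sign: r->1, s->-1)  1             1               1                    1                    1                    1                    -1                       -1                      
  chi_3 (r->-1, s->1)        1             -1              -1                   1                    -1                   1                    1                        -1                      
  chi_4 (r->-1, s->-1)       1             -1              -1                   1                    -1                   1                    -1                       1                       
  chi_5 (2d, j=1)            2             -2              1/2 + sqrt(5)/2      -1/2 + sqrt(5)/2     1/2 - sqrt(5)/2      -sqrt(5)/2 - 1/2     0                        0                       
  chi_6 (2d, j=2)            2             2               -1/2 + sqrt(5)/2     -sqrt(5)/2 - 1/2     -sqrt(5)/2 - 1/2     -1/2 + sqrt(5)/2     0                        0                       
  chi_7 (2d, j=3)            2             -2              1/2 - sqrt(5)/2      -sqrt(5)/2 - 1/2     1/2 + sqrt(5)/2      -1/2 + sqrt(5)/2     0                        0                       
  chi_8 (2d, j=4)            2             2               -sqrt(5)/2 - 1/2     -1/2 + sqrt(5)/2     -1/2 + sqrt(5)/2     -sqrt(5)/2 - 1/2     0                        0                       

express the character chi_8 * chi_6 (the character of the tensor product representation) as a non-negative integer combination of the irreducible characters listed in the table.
chi_8 tensor chi_6 = chi_6 + chi_8 (all other irreducibles have multiplicity 0).

Details: The character of a tensor product is the pointwise product (chi_8 * chi_6)(C) = chi_8(C) * chi_6(C):
  {e}: (2)*(2), {r^5}: (2)*(2), {r^1, r^9}: (-sqrt(5)/2 - 1/2)*(-1/2 + sqrt(5)/2), {r^2, r^8}: (-1/2 + sqrt(5)/2)*(-sqrt(5)/2 - 1/2), {r^3, r^7}: (-1/2 + sqrt(5)/2)*(-sqrt(5)/2 - 1/2), {r^4, r^6}: (-sqrt(5)/2 - 1/2)*(-1/2 + sqrt(5)/2), {s, sr^2, ...}: (0)*(0), {sr, sr^3, ...}: (0)*(0)
so (chi_8 * chi_6) takes values
  {e} -> 4, {r^5} -> 4, {r^1, r^9} -> -1, {r^2, r^8} -> -1, {r^3, r^7} -> -1, {r^4, r^6} -> -1, {s, sr^2, ...} -> 0, {sr, sr^3, ...} -> 0.
Now take the inner product of this character with each irreducible chi from the table, <chi_8*chi_6, chi> = (1/20) sum_C |C| (chi_8*chi_6)(C) conj(chi(C)):
  <chi_8*chi_6, chi_1> = (1/20)[1*(4)*conj(1) + 1*(4)*conj(1) + 2*(-1)*conj(1) + 2*(-1)*conj(1) + 2*(-1)*conj(1) + 2*(-1)*conj(1) + 5*(0)*conj(1) + 5*(0)*conj(1)]
      = (1/20)[(4) + (4) + (-2) + (-2) + (-2) + (-2) + (0) + (0)] = 0/20 = 0
  <chi_8*chi_6, chi_2> = (1/20)[1*(4)*conj(1) + 1*(4)*conj(1) + 2*(-1)*conj(1) + 2*(-1)*conj(1) + 2*(-1)*conj(1) + 2*(-1)*conj(1) + 5*(0)*conj(-1) + 5*(0)*conj(-1)]
      = (1/20)[(4) + (4) + (-2) + (-2) + (-2) + (-2) + (0) + (0)] = 0/20 = 0
  <chi_8*chi_6, chi_3> = (1/20)[1*(4)*conj(1) + 1*(4)*conj(-1) + 2*(-1)*conj(-1) + 2*(-1)*conj(1) + 2*(-1)*conj(-1) + 2*(-1)*conj(1) + 5*(0)*conj(1) + 5*(0)*conj(-1)]
      = (1/20)[(4) + (-4) + (2) + (-2) + (2) + (-2) + (0) + (0)] = 0/20 = 0
  <chi_8*chi_6, chi_4> = (1/20)[1*(4)*conj(1) + 1*(4)*conj(-1) + 2*(-1)*conj(-1) + 2*(-1)*conj(1) + 2*(-1)*conj(-1) + 2*(-1)*conj(1) + 5*(0)*conj(-1) + 5*(0)*conj(1)]
      = (1/20)[(4) + (-4) + (2) + (-2) + (2) + (-2) + (0) + (0)] = 0/20 = 0
  <chi_8*chi_6, chi_5> = (1/20)[1*(4)*conj(2) + 1*(4)*conj(-2) + 2*(-1)*conj(1/2 + sqrt(5)/2) + 2*(-1)*conj(-1/2 + sqrt(5)/2) + 2*(-1)*conj(1/2 - sqrt(5)/2) + 2*(-1)*conj(-sqrt(5)/2 - 1/2) + 5*(0)*conj(0) + 5*(0)*conj(0)]
      = (1/20)[(8) + (-8) + (-sqrt(5) - 1) + (1 - sqrt(5)) + (-1 + sqrt(5)) + (1 + sqrt(5)) + (0) + (0)] = 0/20 = 0
  <chi_8*chi_6, chi_6> = (1/20)[1*(4)*conj(2) + 1*(4)*conj(2) + 2*(-1)*conj(-1/2 + sqrt(5)/2) + 2*(-1)*conj(-sqrt(5)/2 - 1/2) + 2*(-1)*conj(-sqrt(5)/2 - 1/2) + 2*(-1)*conj(-1/2 + sqrt(5)/2) + 5*(0)*conj(0) + 5*(0)*conj(0)]
      = (1/20)[(8) + (8) + (1 - sqrt(5)) + (1 + sqrt(5)) + (1 + sqrt(5)) + (1 - sqrt(5)) + (0) + (0)] = 20/20 = 1
  <chi_8*chi_6, chi_7> = (1/20)[1*(4)*conj(2) + 1*(4)*conj(-2) + 2*(-1)*conj(1/2 - sqrt(5)/2) + 2*(-1)*conj(-sqrt(5)/2 - 1/2) + 2*(-1)*conj(1/2 + sqrt(5)/2) + 2*(-1)*conj(-1/2 + sqrt(5)/2) + 5*(0)*conj(0) + 5*(0)*conj(0)]
      = (1/20)[(8) + (-8) + (-1 + sqrt(5)) + (1 + sqrt(5)) + (-sqrt(5) - 1) + (1 - sqrt(5)) + (0) + (0)] = 0/20 = 0
  <chi_8*chi_6, chi_8> = (1/20)[1*(4)*conj(2) + 1*(4)*conj(2) + 2*(-1)*conj(-sqrt(5)/2 - 1/2) + 2*(-1)*conj(-1/2 + sqrt(5)/2) + 2*(-1)*conj(-1/2 + sqrt(5)/2) + 2*(-1)*conj(-sqrt(5)/2 - 1/2) + 5*(0)*conj(0) + 5*(0)*conj(0)]
      = (1/20)[(8) + (8) + (1 + sqrt(5)) + (1 - sqrt(5)) + (1 - sqrt(5)) + (1 + sqrt(5)) + (0) + (0)] = 20/20 = 1
Hence the multiplicities are chi_6: 1, chi_8: 1. Dimension check: dim(chi_8)*dim(chi_6) = 2*2 = 4 and sum (mult * dim) = 1*2 + 1*2 = 4.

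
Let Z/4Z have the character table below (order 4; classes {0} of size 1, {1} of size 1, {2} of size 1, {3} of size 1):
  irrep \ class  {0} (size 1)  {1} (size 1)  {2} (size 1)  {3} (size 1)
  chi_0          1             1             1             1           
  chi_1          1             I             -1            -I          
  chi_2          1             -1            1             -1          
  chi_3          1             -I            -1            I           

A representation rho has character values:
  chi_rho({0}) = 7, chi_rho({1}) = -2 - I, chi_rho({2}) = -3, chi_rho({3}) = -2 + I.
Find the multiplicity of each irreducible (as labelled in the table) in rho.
Multiplicities: chi_0: 0, chi_1: 2, chi_2: 2, chi_3: 3.

Derivation: Use <chi_rho, chi> = (1/|G|) sum_C |C| * chi_rho(C) * conj(chi(C)) with |G| = 4 for each irreducible chi in the table:
  <chi_rho, chi_0> = (1/4)[1*(7)*conj(1) + 1*(-2 - I)*conj(1) + 1*(-3)*conj(1) + 1*(-2 + I)*conj(1)]
      = (1/4)[(7) + (-2 - I) + (-3) + (-2 + I)] = 0/4 = 0
  <chi_rho, chi_1> = (1/4)[1*(7)*conj(1) + 1*(-2 - I)*conj(I) + 1*(-3)*conj(-1) + 1*(-2 + I)*conj(-I)]
      = (1/4)[(7) + (-1 + 2*I) + (3) + (-1 - 2*I)] = 8/4 = 2
  <chi_rho, chi_2> = (1/4)[1*(7)*conj(1) + 1*(-2 - I)*conj(-1) + 1*(-3)*conj(1) + 1*(-2 + I)*conj(-1)]
      = (1/4)[(7) + (2 + I) + (-3) + (2 - I)] = 8/4 = 2
  <chi_rho, chi_3> = (1/4)[1*(7)*conj(1) + 1*(-2 - I)*conj(-I) + 1*(-3)*conj(-1) + 1*(-2 + I)*conj(I)]
      = (1/4)[(7) + (1 - 2*I) + (3) + (1 + 2*I)] = 12/4 = 3
(Exp terms are combined using exp(i*s)*conj(exp(i*t)) = exp(i*(s-t)), and sums of them are collapsed using the identity that for every m > 1 the m distinct m-th roots of unity sum to 0, e.g. 1 + exp(2*I*pi/3) + exp(-2*I*pi/3) = 0.)
Dimension check: dim(rho) = sum (mult * dim) = 0*1 + 2*1 + 2*1 + 3*1 = 7 = chi_rho(e) = 7.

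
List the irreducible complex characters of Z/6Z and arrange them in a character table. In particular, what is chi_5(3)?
Character table of Z/6Z (irreps indexed chi_0,...,chi_5 with chi_k(m) = zeta_6^(k*m), zeta_6 = exp(2*pi*i/6)):
  irrep \ class  {0} (size 1)  {1} (size 1)    {2} (size 1)    {3} (size 1)  {4} (size 1)    {5} (size 1)  
  chi_0          1             1               1               1             1               1             
  chi_1          1             exp(I*pi/3)     exp(2*I*pi/3)   -1            exp(-2*I*pi/3)  exp(-I*pi/3)  
  chi_2          1             exp(2*I*pi/3)   exp(-2*I*pi/3)  1             exp(2*I*pi/3)   exp(-2*I*pi/3)
  chi_3          1             -1              1               -1            1               -1            
  chi_4          1             exp(-2*I*pi/3)  exp(2*I*pi/3)   1             exp(-2*I*pi/3)  exp(2*I*pi/3) 
  chi_5          1             exp(-I*pi/3)    exp(-2*I*pi/3)  -1            exp(2*I*pi/3)   exp(I*pi/3)   

Spot check: chi_5(3) = zeta_6^(5*3) = zeta_6^15 = -1.

Explanation: Z/6Z is abelian, so all 6 irreducible complex representations are 1-dimensional. They are given by chi_k(m) = zeta_6^(k*m) for k = 0,...,5. Row orthogonality: sum_m chi_k(m) conj(chi_l(m)) = 6 * [k = l].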